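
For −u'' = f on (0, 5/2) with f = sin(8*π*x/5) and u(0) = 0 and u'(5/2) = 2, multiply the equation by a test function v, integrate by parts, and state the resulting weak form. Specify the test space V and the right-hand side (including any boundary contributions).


V = {v ∈ H^1(0, 5/2) : v(0) = 0} (test functions vanish at x = 0 where u is specified); weak form: ∫_0^5/2 u'v' dx = ∫_0^5/2 (sin(8*π*x/5)) v dx + 2·v(5/2) for all v ∈ V.

Multiply both sides by a test function v and integrate from 0 to 5/2:
  ∫_0^5/2 −u''(x) v(x) dx = ∫_0^5/2 f(x) v(x) dx.
Integrate the LHS by parts once:
  ∫_0^5/2 −u'' v dx = −[u'(x) v(x)]_0^5/2 + ∫_0^5/2 u'(x) v'(x) dx.
Thus ∫_0^5/2 u'(x) v'(x) dx = ∫_0^5/2 f(x) v(x) dx + [u'(x) v(x)]_0^5/2.
Choose V so that boundary terms are either known or forced to vanish.
Mixed BC: u(0) = 0 (Dirichlet) and u'(5/2) = 2 (Neumann). Define V = {v ∈ H^1(0, 5/2) : v(0) = 0}. Then [u' v]_0^5/2 = u'(5/2)·v(5/2) − u'(0)·0 = 2·v(5/2).
Weak formulation: find u (satisfying any essential BC) such that ∫_0^5/2 u'(x) v'(x) dx = ∫_0^5/2 f v dx + 2·v(5/2) for all v ∈ V (Dirichlet at 0 absorbed into V; Neumann datum at x = 5/2 contributes the boundary term).
Substituting f(x) = sin(8*π*x/5), the right-hand side is ∫_0^5/2 (sin(8*π*x/5)) v dx + 2·v(5/2).


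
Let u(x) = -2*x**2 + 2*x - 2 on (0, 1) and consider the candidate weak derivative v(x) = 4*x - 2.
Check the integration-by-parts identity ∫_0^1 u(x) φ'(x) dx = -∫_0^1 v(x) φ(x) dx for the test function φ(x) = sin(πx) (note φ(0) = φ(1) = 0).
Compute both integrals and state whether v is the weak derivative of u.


LHS = 0, RHS = 0. No, v is not the weak derivative of u.

u(x) = -2*x**2 + 2*x - 2, classical derivative u'(x) = 2 - 4*x.
φ(x) = sin(πx), so φ'(x) = π*cos(π*x).
Note φ(0) = φ(1) = 0, so the boundary term u·φ vanishes.
LHS = ∫_0^1 u(x) φ'(x) dx = ∫_0^1 (-2*π*x^2*cos(π*x) + 2*π*x*cos(π*x) - 2*π*cos(π*x)) dx. Term by term:
  ∫_0^1 -2*π*cos(π*x) dx = 0;  ∫_0^1 -2*π*x^2*cos(π*x) dx = 4/π;  ∫_0^1 2*π*x*cos(π*x) dx = -4/π.
Sum: 0 + 4/π − 4/π = 0.
So LHS = 0.
∫_0^1 v(x) φ(x) dx = ∫_0^1 (4*x*sin(π*x) - 2*sin(π*x)) dx. Term by term:
  ∫_0^1 -2*sin(π*x) dx = -4/π;  ∫_0^1 4*x*sin(π*x) dx = 4/π.
Sum: -4/π + 4/π = 0.
So RHS = -∫_0^1 v(x) φ(x) dx = 0.
LHS = RHS, so the identity holds for this particular φ. But this is necessary, not sufficient: a weak derivative must satisfy the identity for EVERY test function in C_c^∞(0, 1).
Here u is smooth, so its weak derivative equals its classical derivative u'(x) = 2 - 4*x. Since v(x) = 4*x - 2 ≠ u'(x), v is NOT the weak derivative of u — the agreement for this single φ is a coincidence (the difference v − u' happens to be L²-orthogonal to this φ).


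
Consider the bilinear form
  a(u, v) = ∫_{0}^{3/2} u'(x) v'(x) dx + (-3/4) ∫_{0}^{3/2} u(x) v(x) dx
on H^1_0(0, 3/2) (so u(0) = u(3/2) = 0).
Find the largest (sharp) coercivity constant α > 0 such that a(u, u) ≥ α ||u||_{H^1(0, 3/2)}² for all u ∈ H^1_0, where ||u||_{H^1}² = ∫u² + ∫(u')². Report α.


α = (-27 + 16*π^2)/(4*(9 + 4*π^2))

Coercivity of a(·,·) on H^1_0(0, 3/2) means a(u, u) ≥ α ||u||_{H^1}² for every u ∈ H^1_0.
The interval has length L = 3/2, and Poincaré/coercivity depend only on L. Here a(u, u) = ∫(u')² + (-3/4)·∫u².
Here c = -3/4 < 0 with |c| < (π/L)² = 4*π^2/9, so coercivity still holds. The condition a(u,u) ≥ α||u||_{H^1}² reads (1−α)∫(u')² ≥ (α−c)∫u². Any admissible α is ≤ 1 (rapidly oscillating u have ∫u²/∫(u')² → 0), and α = 1 would force 0 ≥ (1−c)∫u², impossible since c < 1; so 1−α > 0. By the sharp Poincaré inequality on H^1_0 of an interval of length L, ∫(u')² ≥ (π/L)²∫u² with equality for the first sine mode sin(π(x−x₀)/L) (x₀ the left endpoint), so the inequality holds for all u iff (1−α)(π/L)² ≥ α − c, i.e. α ≤ ((π/L)² + c)/((π/L)² + 1) = (1 + c(L/π)²)/(1 + (L/π)²). (Direct route, valid since c ≤ 0: Poincaré gives c∫u² ≥ c(L/π)²∫(u')², so a(u,u) ≥ (1 + c(L/π)²)∫(u')², while ||u||_{H^1}² ≤ (1 + (L/π)²)∫(u')²; dividing yields the same α.) With (π/L)² = 4*π^2/9 and c = -3/4, the largest admissible constant is α = ((π/L)² + c)/((π/L)² + 1).
Simplifying, α = (-27 + 16*π^2)/(4*(9 + 4*π^2)).


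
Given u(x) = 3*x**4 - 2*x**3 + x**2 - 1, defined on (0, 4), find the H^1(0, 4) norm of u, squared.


||u||_{H^1}^2 = 2190996/5

The H^1 norm (squared) on an interval (0, L) is
  ||u||_{H^1}^2 = ∫_0^L u(x)^2 dx + ∫_0^L u'(x)^2 dx.
Compute u'(x) = 12*x**3 - 6*x**2 + 2*x.
Then u(x)^2 = 9*x**8 - 12*x**7 + 10*x**6 - 4*x**5 - 5*x**4 + 4*x**3 - 2*x**2 + 1 and u'(x)^2 = 144*x**6 - 144*x**5 + 84*x**4 - 24*x**3 + 4*x**2.
Integrate each monomial from 0 to 4 using ∫_0^4 c·x^n dx = c·4^(n+1)/(n+1):
  ∫_0^4 u(x)^2 dx = ∫_0^4 (9*x^8 - 12*x^7 + 10*x^6 - 4*x^5 - 5*x^4 + 4*x^3 - 2*x^2 + 1) dx. Term by term:
    ∫_0^4 9*x^8 dx = 262144;  ∫_0^4 -12*x^7 dx = -98304;  ∫_0^4 10*x^6 dx = 163840/7;
    ∫_0^4 -4*x^5 dx = -8192/3;  ∫_0^4 -5*x^4 dx = -1024;  ∫_0^4 4*x^3 dx = 256;
    ∫_0^4 -2*x^2 dx = -128/3;  ∫_0^4 1 dx = 4.
  Sum: 262144 − 98304 + 163840/7 − 8192/3 − 1024 + 256 − 128/3 + 4 = 3857876/21.
  ∫_0^4 u'(x)^2 dx = ∫_0^4 (144*x^6 - 144*x^5 + 84*x^4 - 24*x^3 + 4*x^2) dx. Term by term:
    ∫_0^4 144*x^6 dx = 2359296/7;  ∫_0^4 -144*x^5 dx = -98304;  ∫_0^4 84*x^4 dx = 86016/5;
    ∫_0^4 -24*x^3 dx = -1536;  ∫_0^4 4*x^2 dx = 256/3.
  Sum: 2359296/7 − 98304 + 86016/5 − 1536 + 256/3 = 26721536/105.
Adding: ||u||_{H^1}^2 = 3857876/21 + 26721536/105 = 2190996/5.


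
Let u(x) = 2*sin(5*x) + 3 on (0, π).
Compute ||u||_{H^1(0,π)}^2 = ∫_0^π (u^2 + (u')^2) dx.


||u||_{H^1(0,π)}^2 = 24/5 + 61*π

u'(x) = 10*cos(5*x).
Expand u² and (u')² and integrate term by term on (0, π), using: for integers n ≥ 1, ∫_0^π sin²(nx) dx = ∫_0^π cos²(nx) dx = π/2; for n ≠ n', ∫_0^π sin(nx)sin(n'x) dx = ∫_0^π cos(nx)cos(n'x) dx = 0; and by product-to-sum, ∫_0^π sin(nx)cos(n'x) dx = ½∫_0^π [sin((n+n')x) + sin((n−n')x)] dx, which is 0 when n+n' is even and 2n/(n²−n'²) when n+n' is odd (it need not vanish on (0, π)). For the constant mode: ∫_0^π 1 dx = π, ∫_0^π cos(nx) dx = 0, ∫_0^π sin(nx) dx = (1−(−1)^n)/n.
  u² squared terms: (3)²·∫1 dx = 9·π = 9*π;  (2)²·∫sin(5x)² dx = 4·π/2 = 2*π.
  u² cross terms: 2·(3)·(2)·∫1·sin(5x) dx = 12·(2/5) = 24/5.
  So ∫_0^π u² dx = 9*π + 2*π + 24/5 = 24/5 + 11*π.
  (u')² squared terms: (10)²·∫cos(5x)² dx = 100·π/2 = 50*π.
  So ∫_0^π (u')² dx = 50*π.
||u||_{H^1}^2 = (24/5 + 11*π) + (50*π) = 24/5 + 61*π.


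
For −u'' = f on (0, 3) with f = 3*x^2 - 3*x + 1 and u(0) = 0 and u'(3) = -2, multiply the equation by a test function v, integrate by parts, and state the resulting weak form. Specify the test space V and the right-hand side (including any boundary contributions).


V = {v ∈ H^1(0, 3) : v(0) = 0} (test functions vanish at x = 0 where u is specified); weak form: ∫_0^3 u'v' dx = ∫_0^3 (3*x^2 - 3*x + 1) v dx − 2·v(3) for all v ∈ V.

Multiply both sides by a test function v and integrate from 0 to 3:
  ∫_0^3 −u''(x) v(x) dx = ∫_0^3 f(x) v(x) dx.
Integrate the LHS by parts once:
  ∫_0^3 −u'' v dx = −[u'(x) v(x)]_0^3 + ∫_0^3 u'(x) v'(x) dx.
Thus ∫_0^3 u'(x) v'(x) dx = ∫_0^3 f(x) v(x) dx + [u'(x) v(x)]_0^3.
Choose V so that boundary terms are either known or forced to vanish.
Mixed BC: u(0) = 0 (Dirichlet) and u'(3) = -2 (Neumann). Define V = {v ∈ H^1(0, 3) : v(0) = 0}. Then [u' v]_0^3 = u'(3)·v(3) − u'(0)·0 = − 2·v(3).
Weak formulation: find u (satisfying any essential BC) such that ∫_0^3 u'(x) v'(x) dx = ∫_0^3 f v dx − 2·v(3) for all v ∈ V (Dirichlet at 0 absorbed into V; Neumann datum at x = 3 contributes the boundary term).
Substituting f(x) = 3*x^2 - 3*x + 1, the right-hand side is ∫_0^3 (3*x^2 - 3*x + 1) v dx − 2·v(3).


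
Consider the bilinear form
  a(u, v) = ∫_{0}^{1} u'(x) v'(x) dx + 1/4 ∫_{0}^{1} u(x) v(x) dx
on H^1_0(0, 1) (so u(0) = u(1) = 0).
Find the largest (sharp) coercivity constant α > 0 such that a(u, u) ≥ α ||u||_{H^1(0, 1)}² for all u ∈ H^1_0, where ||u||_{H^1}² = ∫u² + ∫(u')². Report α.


α = (1/4 + π^2)/(1 + π^2)

Coercivity of a(·,·) on H^1_0(0, 1) means a(u, u) ≥ α ||u||_{H^1}² for every u ∈ H^1_0.
The interval has length L = 1, and Poincaré/coercivity depend only on L. Here a(u, u) = ∫(u')² + (1/4)·∫u².
Here 0 < c = 1/4 < 1. The condition a(u,u) ≥ α||u||_{H^1}² reads (1−α)∫(u')² ≥ (α−c)∫u². Any admissible α is ≤ 1 (rapidly oscillating u have ∫u²/∫(u')² → 0), and α = 1 would force 0 ≥ (1−c)∫u², impossible since c < 1; so 1−α > 0. By the sharp Poincaré inequality on H^1_0 of an interval of length L, ∫(u')² ≥ (π/L)²∫u² with equality for the first sine mode sin(π(x−x₀)/L) (x₀ the left endpoint), so the inequality holds for all u iff (1−α)(π/L)² ≥ α − c, i.e. α ≤ ((π/L)² + c)/((π/L)² + 1) = (1 + c(L/π)²)/(1 + (L/π)²). With (π/L)² = π^2 and c = 1/4, the largest admissible constant is α = ((π/L)² + c)/((π/L)² + 1).
Simplifying, α = (1/4 + π^2)/(1 + π^2).


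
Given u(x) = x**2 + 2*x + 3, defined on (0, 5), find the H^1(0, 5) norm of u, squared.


||u||_{H^1}^2 = 6445/3

The H^1 norm (squared) on an interval (0, L) is
  ||u||_{H^1}^2 = ∫_0^L u(x)^2 dx + ∫_0^L u'(x)^2 dx.
Compute u'(x) = 2*x + 2.
Then u(x)^2 = x**4 + 4*x**3 + 10*x**2 + 12*x + 9 and u'(x)^2 = 4*x**2 + 8*x + 4.
Integrate each monomial from 0 to 5 using ∫_0^5 c·x^n dx = c·5^(n+1)/(n+1):
  ∫_0^5 u(x)^2 dx = ∫_0^5 (x^4 + 4*x^3 + 10*x^2 + 12*x + 9) dx. Term by term:
    ∫_0^5 x^4 dx = 625;  ∫_0^5 4*x^3 dx = 625;  ∫_0^5 10*x^2 dx = 1250/3;
    ∫_0^5 12*x dx = 150;  ∫_0^5 9 dx = 45.
  Sum: 625 + 625 + 1250/3 + 150 + 45 = 5585/3.
  ∫_0^5 u'(x)^2 dx = ∫_0^5 (4*x^2 + 8*x + 4) dx. Term by term:
    ∫_0^5 4*x^2 dx = 500/3;  ∫_0^5 8*x dx = 100;  ∫_0^5 4 dx = 20.
  Sum: 500/3 + 100 + 20 = 860/3.
Adding: ||u||_{H^1}^2 = 5585/3 + 860/3 = 6445/3.


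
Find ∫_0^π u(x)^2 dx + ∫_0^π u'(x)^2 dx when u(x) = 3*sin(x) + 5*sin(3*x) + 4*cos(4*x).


||u||_{H^1(0,π)}^2 = -22304/35 + 270*π

u'(x) = -16*sin(4*x) + 3*cos(x) + 15*cos(3*x).
Expand u² and (u')² and integrate term by term on (0, π), using: for integers n ≥ 1, ∫_0^π sin²(nx) dx = ∫_0^π cos²(nx) dx = π/2; for n ≠ n', ∫_0^π sin(nx)sin(n'x) dx = ∫_0^π cos(nx)cos(n'x) dx = 0; and by product-to-sum, ∫_0^π sin(nx)cos(n'x) dx = ½∫_0^π [sin((n+n')x) + sin((n−n')x)] dx, which is 0 when n+n' is even and 2n/(n²−n'²) when n+n' is odd (it need not vanish on (0, π)).
  u² squared terms: (3)²·∫sin(x)² dx = 9·π/2 = 9*π/2;  (4)²·∫cos(4x)² dx = 16·π/2 = 8*π;  (5)²·∫sin(3x)² dx = 25·π/2 = 25*π/2.
  u² cross terms: 2·(3)·(4)·∫sin(x)·cos(4x) dx = 24·(-2/15) = -16/5;  2·(3)·(5)·∫sin(x)·sin(3x) dx = 30·(0) = 0;  2·(4)·(5)·∫cos(4x)·sin(3x) dx = 40·(-6/7) = -240/7.
  So ∫_0^π u² dx = 9*π/2 + 8*π + 25*π/2 − 16/5 + 0 − 240/7 = -1312/35 + 25*π.
  (u')² squared terms: (-16)²·∫sin(4x)² dx = 256·π/2 = 128*π;  (3)²·∫cos(x)² dx = 9·π/2 = 9*π/2;  (15)²·∫cos(3x)² dx = 225·π/2 = 225*π/2.
  (u')² cross terms: 2·(-16)·(3)·∫sin(4x)·cos(x) dx = -96·(8/15) = -256/5;  2·(-16)·(15)·∫sin(4x)·cos(3x) dx = -480·(8/7) = -3840/7;  2·(3)·(15)·∫cos(x)·cos(3x) dx = 90·(0) = 0.
  So ∫_0^π (u')² dx = 128*π + 9*π/2 + 225*π/2 − 256/5 − 3840/7 + 0 = -20992/35 + 245*π.
||u||_{H^1}^2 = (-1312/35 + 25*π) + (-20992/35 + 245*π) = -22304/35 + 270*π.


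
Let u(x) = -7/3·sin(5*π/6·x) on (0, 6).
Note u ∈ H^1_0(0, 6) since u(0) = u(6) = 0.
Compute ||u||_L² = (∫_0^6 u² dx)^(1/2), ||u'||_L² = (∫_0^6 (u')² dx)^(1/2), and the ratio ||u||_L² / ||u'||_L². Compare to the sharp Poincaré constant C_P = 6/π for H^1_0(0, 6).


||u||_L² / ||u'||_L² = 6/(5*π) < C_P = 6/π.

u(x) = -7/3·sin(5*π/6·x), so u'(x) = -35*π*cos(5*π*x/6)/18.
Writing u(x) = A·sin(kπx/L) with A = -7/3 and k = 5, use ∫_0^L sin²(kπx/L) dx = L/2 and ∫_0^L cos²(kπx/L) dx = L/2.
u² = 49/9·sin²(5*π/6·x) and (u')² = 1225*π^2/324·cos²(5*π/6·x), and each of sin², cos² integrates to L/2 = 3 over (0, 6).
∫_0^6 u² dx = 49/3, so ||u||_L² = 7*sqrt(3)/3.
∫_0^6 (u')² dx = 1225*π^2/108, so ||u'||_L² = 35*sqrt(3)*π/18.
Ratio ||u||_L² / ||u'||_L² = 6/(5*π).
Sharp Poincaré constant on H^1_0(0, 6) is C_P = L/π = 6/π, achieved by sin(π/6·x).
This is the k = 5 harmonic; the ratio L/(kπ) is strictly less than C_P = L/π, consistent with the sharp inequality ||u||_L² ≤ C_P ||u'||_L².


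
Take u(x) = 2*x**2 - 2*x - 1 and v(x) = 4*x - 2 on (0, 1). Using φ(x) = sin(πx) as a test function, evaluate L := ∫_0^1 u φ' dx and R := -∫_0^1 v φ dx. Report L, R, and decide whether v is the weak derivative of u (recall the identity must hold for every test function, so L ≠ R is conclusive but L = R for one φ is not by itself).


LHS = 0, RHS = 0. Yes, v = u' weakly.

u(x) = 2*x**2 - 2*x - 1, classical derivative u'(x) = 4*x - 2.
φ(x) = sin(πx), so φ'(x) = π*cos(π*x).
Note φ(0) = φ(1) = 0, so the boundary term u·φ vanishes.
LHS = ∫_0^1 u(x) φ'(x) dx = ∫_0^1 (2*π*x^2*cos(π*x) - 2*π*x*cos(π*x) - π*cos(π*x)) dx. Term by term:
  ∫_0^1 -π*cos(π*x) dx = 0;  ∫_0^1 -2*π*x*cos(π*x) dx = 4/π;  ∫_0^1 2*π*x^2*cos(π*x) dx = -4/π.
Sum: 0 + 4/π − 4/π = 0.
So LHS = 0.
∫_0^1 v(x) φ(x) dx = ∫_0^1 (4*x*sin(π*x) - 2*sin(π*x)) dx. Term by term:
  ∫_0^1 -2*sin(π*x) dx = -4/π;  ∫_0^1 4*x*sin(π*x) dx = 4/π.
Sum: -4/π + 4/π = 0.
So RHS = -∫_0^1 v(x) φ(x) dx = 0.
LHS = RHS, so the identity holds for this test φ.
Moreover u is smooth here and v(x) = u'(x) = 4*x - 2 pointwise, so the identity holds for every test function. Hence v is the weak derivative of u.


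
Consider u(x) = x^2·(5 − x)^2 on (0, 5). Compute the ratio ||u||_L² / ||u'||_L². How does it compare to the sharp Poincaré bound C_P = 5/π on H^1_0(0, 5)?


||u||_L² / ||u'||_L² = 5*sqrt(3)/6 < C_P = 5/π.

u(x) = x^2·(5 − x)^2, so u'(x) = 2*x*(x - 5)*(2*x - 5).
u(x) = x^2·(5 − x)^2 vanishes at x = 0 and x = 5, so u ∈ H^1_0(0, 5). Differentiate via the product rule and integrate the resulting polynomials term by term.
  ∫_0^5 u² dx = ∫_0^5 (x^8 - 20*x^7 + 150*x^6 - 500*x^5 + 625*x^4) dx. Term by term:
    ∫_0^5 x^8 dx = 1953125/9;  ∫_0^5 -20*x^7 dx = -1953125/2;  ∫_0^5 150*x^6 dx = 11718750/7;
    ∫_0^5 -500*x^5 dx = -3906250/3;  ∫_0^5 625*x^4 dx = 390625.
  Sum: 1953125/9 − 1953125/2 + 11718750/7 − 3906250/3 + 390625 = 390625/126.
  ∫_0^5 (u')² dx = ∫_0^5 (16*x^6 - 240*x^5 + 1300*x^4 - 3000*x^3 + 2500*x^2) dx. Term by term:
    ∫_0^5 16*x^6 dx = 1250000/7;  ∫_0^5 -240*x^5 dx = -625000;  ∫_0^5 1300*x^4 dx = 812500;
    ∫_0^5 -3000*x^3 dx = -468750;  ∫_0^5 2500*x^2 dx = 312500/3.
  Sum: 1250000/7 − 625000 + 812500 − 468750 + 312500/3 = 31250/21.
∫_0^5 u² dx = 390625/126, so ||u||_L² = 625*sqrt(14)/42.
∫_0^5 (u')² dx = 31250/21, so ||u'||_L² = 125*sqrt(42)/21.
Ratio ||u||_L² / ||u'||_L² = 5*sqrt(3)/6.
Sharp Poincaré constant on H^1_0(0, 5) is C_P = L/π = 5/π, achieved by sin(π/5·x).
A polynomial bump cannot attain the sharp Poincaré constant (only the first sine eigenfunction does), so the ratio is strictly less than C_P, consistent with ||u||_L² ≤ C_P ||u'||_L².


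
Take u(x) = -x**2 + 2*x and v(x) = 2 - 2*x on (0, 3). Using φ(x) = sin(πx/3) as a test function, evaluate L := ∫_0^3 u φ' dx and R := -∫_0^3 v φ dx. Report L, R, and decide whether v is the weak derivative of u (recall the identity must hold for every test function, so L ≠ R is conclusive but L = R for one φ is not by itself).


LHS = 6/π, RHS = 6/π. Yes, v = u' weakly.

u(x) = -x**2 + 2*x, classical derivative u'(x) = 2 - 2*x.
φ(x) = sin(πx/3), so φ'(x) = π*cos(π*x/3)/3.
Note φ(0) = φ(3) = 0, so the boundary term u·φ vanishes.
LHS = ∫_0^3 u(x) φ'(x) dx = ∫_0^3 (-π*x^2*cos(π*x/3)/3 + 2*π*x*cos(π*x/3)/3) dx. Term by term:
  ∫_0^3 -π*x^2*cos(π*x/3)/3 dx = 18/π;  ∫_0^3 2*π*x*cos(π*x/3)/3 dx = -12/π.
Sum: 18/π − 12/π = 6/π.
So LHS = 6/π.
∫_0^3 v(x) φ(x) dx = ∫_0^3 (-2*x*sin(π*x/3) + 2*sin(π*x/3)) dx. Term by term:
  ∫_0^3 2*sin(π*x/3) dx = 12/π;  ∫_0^3 -2*x*sin(π*x/3) dx = -18/π.
Sum: 12/π − 18/π = -6/π.
So RHS = -∫_0^3 v(x) φ(x) dx = 6/π.
LHS = RHS, so the identity holds for this test φ.
Moreover u is smooth here and v(x) = u'(x) = 2 - 2*x pointwise, so the identity holds for every test function. Hence v is the weak derivative of u.


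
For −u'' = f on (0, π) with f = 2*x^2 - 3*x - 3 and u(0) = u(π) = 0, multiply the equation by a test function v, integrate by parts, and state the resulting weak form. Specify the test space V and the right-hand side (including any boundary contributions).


V = H^1_0(0, π) (so v(0) = v(π) = 0); weak form: ∫_0^π u'v' dx = ∫_0^π (2*x^2 - 3*x - 3) v dx for all v ∈ V.

Multiply both sides by a test function v and integrate from 0 to π:
  ∫_0^π −u''(x) v(x) dx = ∫_0^π f(x) v(x) dx.
Integrate the LHS by parts once:
  ∫_0^π −u'' v dx = −[u'(x) v(x)]_0^π + ∫_0^π u'(x) v'(x) dx.
Thus ∫_0^π u'(x) v'(x) dx = ∫_0^π f(x) v(x) dx + [u'(x) v(x)]_0^π.
Choose V so that boundary terms are either known or forced to vanish.
u is Dirichlet: u(0) = u(π) = 0. Let V = H^1_0(0, π); then v(0) = v(π) = 0, and [u' v]_0^π = 0.
Weak formulation: find u (satisfying any essential BC) such that ∫_0^π u'(x) v'(x) dx = ∫_0^π f v dx for all v ∈ V.
Substituting f(x) = 2*x^2 - 3*x - 3, the right-hand side is ∫_0^π (2*x^2 - 3*x - 3) v dx.


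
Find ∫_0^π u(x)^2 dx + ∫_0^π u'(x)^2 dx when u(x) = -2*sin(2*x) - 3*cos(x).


||u||_{H^1(0,π)}^2 = 32 + 19*π

u'(x) = 3*sin(x) - 4*cos(2*x).
Expand u² and (u')² and integrate term by term on (0, π), using: for integers n ≥ 1, ∫_0^π sin²(nx) dx = ∫_0^π cos²(nx) dx = π/2; for n ≠ n', ∫_0^π sin(nx)sin(n'x) dx = ∫_0^π cos(nx)cos(n'x) dx = 0; and by product-to-sum, ∫_0^π sin(nx)cos(n'x) dx = ½∫_0^π [sin((n+n')x) + sin((n−n')x)] dx, which is 0 when n+n' is even and 2n/(n²−n'²) when n+n' is odd (it need not vanish on (0, π)).
  u² squared terms: (-3)²·∫cos(x)² dx = 9·π/2 = 9*π/2;  (-2)²·∫sin(2x)² dx = 4·π/2 = 2*π.
  u² cross terms: 2·(-3)·(-2)·∫cos(x)·sin(2x) dx = 12·(4/3) = 16.
  So ∫_0^π u² dx = 9*π/2 + 2*π + 16 = 16 + 13*π/2.
  (u')² squared terms: (-4)²·∫cos(2x)² dx = 16·π/2 = 8*π;  (3)²·∫sin(x)² dx = 9·π/2 = 9*π/2.
  (u')² cross terms: 2·(-4)·(3)·∫cos(2x)·sin(x) dx = -24·(-2/3) = 16.
  So ∫_0^π (u')² dx = 8*π + 9*π/2 + 16 = 16 + 25*π/2.
||u||_{H^1}^2 = (16 + 13*π/2) + (16 + 25*π/2) = 32 + 19*π.


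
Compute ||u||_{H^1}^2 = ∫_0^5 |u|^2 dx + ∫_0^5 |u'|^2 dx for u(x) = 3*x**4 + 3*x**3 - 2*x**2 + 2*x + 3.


||u||_{H^1}^2 = 418297135/84

The H^1 norm (squared) on an interval (0, L) is
  ||u||_{H^1}^2 = ∫_0^L u(x)^2 dx + ∫_0^L u'(x)^2 dx.
Compute u'(x) = 12*x**3 + 9*x**2 - 4*x + 2.
Then u(x)^2 = 9*x**8 + 18*x**7 - 3*x**6 + 34*x**4 + 10*x**3 - 8*x**2 + 12*x + 9 and u'(x)^2 = 144*x**6 + 216*x**5 - 15*x**4 - 24*x**3 + 52*x**2 - 16*x + 4.
Integrate each monomial from 0 to 5 using ∫_0^5 c·x^n dx = c·5^(n+1)/(n+1):
  ∫_0^5 u(x)^2 dx = ∫_0^5 (9*x^8 + 18*x^7 - 3*x^6 + 34*x^4 + 10*x^3 - 8*x^2 + 12*x + 9) dx. Term by term:
    ∫_0^5 9*x^8 dx = 1953125;  ∫_0^5 18*x^7 dx = 3515625/4;  ∫_0^5 -3*x^6 dx = -234375/7;
    ∫_0^5 34*x^4 dx = 21250;  ∫_0^5 10*x^3 dx = 3125/2;  ∫_0^5 -8*x^2 dx = -1000/3;
    ∫_0^5 12*x dx = 150;  ∫_0^5 9 dx = 45.
  Sum: 1953125 + 3515625/4 − 234375/7 + 21250 + 3125/2 − 1000/3 + 150 + 45 = 236982755/84.
  ∫_0^5 u'(x)^2 dx = ∫_0^5 (144*x^6 + 216*x^5 - 15*x^4 - 24*x^3 + 52*x^2 - 16*x + 4) dx. Term by term:
    ∫_0^5 144*x^6 dx = 11250000/7;  ∫_0^5 216*x^5 dx = 562500;  ∫_0^5 -15*x^4 dx = -9375;
    ∫_0^5 -24*x^3 dx = -3750;  ∫_0^5 52*x^2 dx = 6500/3;  ∫_0^5 -16*x dx = -200;
    ∫_0^5 4 dx = 20.
  Sum: 11250000/7 + 562500 − 9375 − 3750 + 6500/3 − 200 + 20 = 45328595/21.
Adding: ||u||_{H^1}^2 = 236982755/84 + 45328595/21 = 418297135/84.


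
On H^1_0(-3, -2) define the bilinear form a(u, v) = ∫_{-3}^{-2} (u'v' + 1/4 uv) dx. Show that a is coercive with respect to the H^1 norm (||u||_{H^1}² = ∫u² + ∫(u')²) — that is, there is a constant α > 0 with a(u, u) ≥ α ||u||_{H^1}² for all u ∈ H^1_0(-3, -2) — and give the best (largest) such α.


α = (1/4 + π^2)/(1 + π^2)

Coercivity of a(·,·) on H^1_0(-3, -2) means a(u, u) ≥ α ||u||_{H^1}² for every u ∈ H^1_0.
The interval has length L = 1, and Poincaré/coercivity depend only on L. Here a(u, u) = ∫(u')² + (1/4)·∫u².
Here 0 < c = 1/4 < 1. The condition a(u,u) ≥ α||u||_{H^1}² reads (1−α)∫(u')² ≥ (α−c)∫u². Any admissible α is ≤ 1 (rapidly oscillating u have ∫u²/∫(u')² → 0), and α = 1 would force 0 ≥ (1−c)∫u², impossible since c < 1; so 1−α > 0. By the sharp Poincaré inequality on H^1_0 of an interval of length L, ∫(u')² ≥ (π/L)²∫u² with equality for the first sine mode sin(π(x−x₀)/L) (x₀ the left endpoint), so the inequality holds for all u iff (1−α)(π/L)² ≥ α − c, i.e. α ≤ ((π/L)² + c)/((π/L)² + 1) = (1 + c(L/π)²)/(1 + (L/π)²). With (π/L)² = π^2 and c = 1/4, the largest admissible constant is α = ((π/L)² + c)/((π/L)² + 1).
Simplifying, α = (1/4 + π^2)/(1 + π^2).


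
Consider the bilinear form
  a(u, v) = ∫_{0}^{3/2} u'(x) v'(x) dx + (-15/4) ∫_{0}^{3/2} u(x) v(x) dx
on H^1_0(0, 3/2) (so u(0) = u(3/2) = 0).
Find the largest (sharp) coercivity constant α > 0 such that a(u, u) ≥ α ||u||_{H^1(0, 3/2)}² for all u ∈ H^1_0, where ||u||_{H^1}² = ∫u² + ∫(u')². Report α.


α = (-135 + 16*π^2)/(4*(9 + 4*π^2))

Coercivity of a(·,·) on H^1_0(0, 3/2) means a(u, u) ≥ α ||u||_{H^1}² for every u ∈ H^1_0.
The interval has length L = 3/2, and Poincaré/coercivity depend only on L. Here a(u, u) = ∫(u')² + (-15/4)·∫u².
Here c = -15/4 < 0 with |c| < (π/L)² = 4*π^2/9, so coercivity still holds. The condition a(u,u) ≥ α||u||_{H^1}² reads (1−α)∫(u')² ≥ (α−c)∫u². Any admissible α is ≤ 1 (rapidly oscillating u have ∫u²/∫(u')² → 0), and α = 1 would force 0 ≥ (1−c)∫u², impossible since c < 1; so 1−α > 0. By the sharp Poincaré inequality on H^1_0 of an interval of length L, ∫(u')² ≥ (π/L)²∫u² with equality for the first sine mode sin(π(x−x₀)/L) (x₀ the left endpoint), so the inequality holds for all u iff (1−α)(π/L)² ≥ α − c, i.e. α ≤ ((π/L)² + c)/((π/L)² + 1) = (1 + c(L/π)²)/(1 + (L/π)²). (Direct route, valid since c ≤ 0: Poincaré gives c∫u² ≥ c(L/π)²∫(u')², so a(u,u) ≥ (1 + c(L/π)²)∫(u')², while ||u||_{H^1}² ≤ (1 + (L/π)²)∫(u')²; dividing yields the same α.) With (π/L)² = 4*π^2/9 and c = -15/4, the largest admissible constant is α = ((π/L)² + c)/((π/L)² + 1).
Simplifying, α = (-135 + 16*π^2)/(4*(9 + 4*π^2)).


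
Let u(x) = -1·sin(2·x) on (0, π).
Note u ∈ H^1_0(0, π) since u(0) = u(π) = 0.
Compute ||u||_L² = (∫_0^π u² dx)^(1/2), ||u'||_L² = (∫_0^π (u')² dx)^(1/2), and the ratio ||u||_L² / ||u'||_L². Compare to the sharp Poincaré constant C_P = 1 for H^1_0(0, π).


||u||_L² / ||u'||_L² = 1/2 < C_P = 1.

u(x) = -1·sin(2·x), so u'(x) = -2*cos(2*x).
Writing u(x) = A·sin(kπx/L) with A = -1 and k = 2, use ∫_0^L sin²(kπx/L) dx = L/2 and ∫_0^L cos²(kπx/L) dx = L/2.
u² = 1·sin²(2·x) and (u')² = 4·cos²(2·x), and each of sin², cos² integrates to L/2 = π/2 over (0, π).
∫_0^π u² dx = π/2, so ||u||_L² = sqrt(2)*sqrt(π)/2.
∫_0^π (u')² dx = 2*π, so ||u'||_L² = sqrt(2)*sqrt(π).
Ratio ||u||_L² / ||u'||_L² = 1/2.
Sharp Poincaré constant on H^1_0(0, π) is C_P = L/π = 1, achieved by sin(x).
This is the k = 2 harmonic; the ratio L/(kπ) is strictly less than C_P = L/π, consistent with the sharp inequality ||u||_L² ≤ C_P ||u'||_L².


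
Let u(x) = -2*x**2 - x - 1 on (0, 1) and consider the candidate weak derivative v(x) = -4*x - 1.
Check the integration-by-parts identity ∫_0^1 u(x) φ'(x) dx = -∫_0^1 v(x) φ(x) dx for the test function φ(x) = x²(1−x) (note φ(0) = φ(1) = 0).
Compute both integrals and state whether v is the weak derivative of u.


LHS = 17/60, RHS = 17/60. Yes, v = u' weakly.

u(x) = -2*x**2 - x - 1, classical derivative u'(x) = -4*x - 1.
φ(x) = x²(1−x), so φ'(x) = x*(2 - 3*x).
Note φ(0) = φ(1) = 0, so the boundary term u·φ vanishes.
LHS = ∫_0^1 u(x) φ'(x) dx = ∫_0^1 (6*x^4 - x^3 + x^2 - 2*x) dx. Term by term:
  ∫_0^1 6*x^4 dx = 6/5;  ∫_0^1 -x^3 dx = -1/4;  ∫_0^1 x^2 dx = 1/3;
  ∫_0^1 -2*x dx = -1.
Sum: 6/5 − 1/4 + 1/3 − 1 = 17/60.
So LHS = 17/60.
∫_0^1 v(x) φ(x) dx = ∫_0^1 (4*x^4 - 3*x^3 - x^2) dx. Term by term:
  ∫_0^1 4*x^4 dx = 4/5;  ∫_0^1 -3*x^3 dx = -3/4;  ∫_0^1 -x^2 dx = -1/3.
Sum: 4/5 − 3/4 − 1/3 = -17/60.
So RHS = -∫_0^1 v(x) φ(x) dx = 17/60.
LHS = RHS, so the identity holds for this test φ.
Moreover u is smooth here and v(x) = u'(x) = -4*x - 1 pointwise, so the identity holds for every test function. Hence v is the weak derivative of u.


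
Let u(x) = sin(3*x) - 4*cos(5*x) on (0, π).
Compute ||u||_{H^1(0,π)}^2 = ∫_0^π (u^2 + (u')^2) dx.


||u||_{H^1(0,π)}^2 = 213*π

u'(x) = 20*sin(5*x) + 3*cos(3*x).
Expand u² and (u')² and integrate term by term on (0, π), using: for integers n ≥ 1, ∫_0^π sin²(nx) dx = ∫_0^π cos²(nx) dx = π/2; for n ≠ n', ∫_0^π sin(nx)sin(n'x) dx = ∫_0^π cos(nx)cos(n'x) dx = 0; and by product-to-sum, ∫_0^π sin(nx)cos(n'x) dx = ½∫_0^π [sin((n+n')x) + sin((n−n')x)] dx, which is 0 when n+n' is even and 2n/(n²−n'²) when n+n' is odd (it need not vanish on (0, π)).
  u² squared terms: (-4)²·∫cos(5x)² dx = 16·π/2 = 8*π;  (1)²·∫sin(3x)² dx = 1·π/2 = π/2.
  u² cross terms: 2·(-4)·(1)·∫cos(5x)·sin(3x) dx = -8·(0) = 0.
  So ∫_0^π u² dx = 8*π + π/2 + 0 = 17*π/2.
  (u')² squared terms: (3)²·∫cos(3x)² dx = 9·π/2 = 9*π/2;  (20)²·∫sin(5x)² dx = 400·π/2 = 200*π.
  (u')² cross terms: 2·(3)·(20)·∫cos(3x)·sin(5x) dx = 120·(0) = 0.
  So ∫_0^π (u')² dx = 9*π/2 + 200*π + 0 = 409*π/2.
||u||_{H^1}^2 = (17*π/2) + (409*π/2) = 213*π.


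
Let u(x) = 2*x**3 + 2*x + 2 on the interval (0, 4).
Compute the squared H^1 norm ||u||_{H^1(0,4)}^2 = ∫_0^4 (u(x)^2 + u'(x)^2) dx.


||u||_{H^1}^2 = 2055776/105

The H^1 norm (squared) on an interval (0, L) is
  ||u||_{H^1}^2 = ∫_0^L u(x)^2 dx + ∫_0^L u'(x)^2 dx.
Compute u'(x) = 6*x**2 + 2.
Then u(x)^2 = 4*x**6 + 8*x**4 + 8*x**3 + 4*x**2 + 8*x + 4 and u'(x)^2 = 36*x**4 + 24*x**2 + 4.
Integrate each monomial from 0 to 4 using ∫_0^4 c·x^n dx = c·4^(n+1)/(n+1):
  ∫_0^4 u(x)^2 dx = ∫_0^4 (4*x^6 + 8*x^4 + 8*x^3 + 4*x^2 + 8*x + 4) dx. Term by term:
    ∫_0^4 4*x^6 dx = 65536/7;  ∫_0^4 8*x^4 dx = 8192/5;  ∫_0^4 8*x^3 dx = 512;
    ∫_0^4 4*x^2 dx = 256/3;  ∫_0^4 8*x dx = 64;  ∫_0^4 4 dx = 16.
  Sum: 65536/7 + 8192/5 + 512 + 256/3 + 64 + 16 = 1226192/105.
  ∫_0^4 u'(x)^2 dx = ∫_0^4 (36*x^4 + 24*x^2 + 4) dx. Term by term:
    ∫_0^4 36*x^4 dx = 36864/5;  ∫_0^4 24*x^2 dx = 512;  ∫_0^4 4 dx = 16.
  Sum: 36864/5 + 512 + 16 = 39504/5.
Adding: ||u||_{H^1}^2 = 1226192/105 + 39504/5 = 2055776/105.


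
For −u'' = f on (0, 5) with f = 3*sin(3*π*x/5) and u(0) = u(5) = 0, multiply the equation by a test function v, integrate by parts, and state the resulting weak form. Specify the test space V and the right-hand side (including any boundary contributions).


V = H^1_0(0, 5) (so v(0) = v(5) = 0); weak form: ∫_0^5 u'v' dx = ∫_0^5 (3*sin(3*π*x/5)) v dx for all v ∈ V.

Multiply both sides by a test function v and integrate from 0 to 5:
  ∫_0^5 −u''(x) v(x) dx = ∫_0^5 f(x) v(x) dx.
Integrate the LHS by parts once:
  ∫_0^5 −u'' v dx = −[u'(x) v(x)]_0^5 + ∫_0^5 u'(x) v'(x) dx.
Thus ∫_0^5 u'(x) v'(x) dx = ∫_0^5 f(x) v(x) dx + [u'(x) v(x)]_0^5.
Choose V so that boundary terms are either known or forced to vanish.
u is Dirichlet: u(0) = u(5) = 0. Let V = H^1_0(0, 5); then v(0) = v(5) = 0, and [u' v]_0^5 = 0.
Weak formulation: find u (satisfying any essential BC) such that ∫_0^5 u'(x) v'(x) dx = ∫_0^5 f v dx for all v ∈ V.
Substituting f(x) = 3*sin(3*π*x/5), the right-hand side is ∫_0^5 (3*sin(3*π*x/5)) v dx.


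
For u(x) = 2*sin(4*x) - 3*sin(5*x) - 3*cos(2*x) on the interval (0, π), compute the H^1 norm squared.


||u||_{H^1(0,π)}^2 = 300/7 + 347*π/2

u'(x) = 6*sin(2*x) + 8*cos(4*x) - 15*cos(5*x).
Expand u² and (u')² and integrate term by term on (0, π), using: for integers n ≥ 1, ∫_0^π sin²(nx) dx = ∫_0^π cos²(nx) dx = π/2; for n ≠ n', ∫_0^π sin(nx)sin(n'x) dx = ∫_0^π cos(nx)cos(n'x) dx = 0; and by product-to-sum, ∫_0^π sin(nx)cos(n'x) dx = ½∫_0^π [sin((n+n')x) + sin((n−n')x)] dx, which is 0 when n+n' is even and 2n/(n²−n'²) when n+n' is odd (it need not vanish on (0, π)).
  u² squared terms: (-3)²·∫cos(2x)² dx = 9·π/2 = 9*π/2;  (-3)²·∫sin(5x)² dx = 9·π/2 = 9*π/2;  (2)²·∫sin(4x)² dx = 4·π/2 = 2*π.
  u² cross terms: 2·(-3)·(-3)·∫cos(2x)·sin(5x) dx = 18·(10/21) = 60/7;  2·(-3)·(2)·∫cos(2x)·sin(4x) dx = -12·(0) = 0;  2·(-3)·(2)·∫sin(5x)·sin(4x) dx = -12·(0) = 0.
  So ∫_0^π u² dx = 9*π/2 + 9*π/2 + 2*π + 60/7 + 0 + 0 = 60/7 + 11*π.
  (u')² squared terms: (-15)²·∫cos(5x)² dx = 225·π/2 = 225*π/2;  (6)²·∫sin(2x)² dx = 36·π/2 = 18*π;  (8)²·∫cos(4x)² dx = 64·π/2 = 32*π.
  (u')² cross terms: 2·(-15)·(6)·∫cos(5x)·sin(2x) dx = -180·(-4/21) = 240/7;  2·(-15)·(8)·∫cos(5x)·cos(4x) dx = -240·(0) = 0;  2·(6)·(8)·∫sin(2x)·cos(4x) dx = 96·(0) = 0.
  So ∫_0^π (u')² dx = 225*π/2 + 18*π + 32*π + 240/7 + 0 + 0 = 240/7 + 325*π/2.
||u||_{H^1}^2 = (60/7 + 11*π) + (240/7 + 325*π/2) = 300/7 + 347*π/2.


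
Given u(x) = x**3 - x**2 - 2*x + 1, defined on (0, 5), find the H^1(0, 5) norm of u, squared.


||u||_{H^1}^2 = 360775/42

The H^1 norm (squared) on an interval (0, L) is
  ||u||_{H^1}^2 = ∫_0^L u(x)^2 dx + ∫_0^L u'(x)^2 dx.
Compute u'(x) = 3*x**2 - 2*x - 2.
Then u(x)^2 = x**6 - 2*x**5 - 3*x**4 + 6*x**3 + 2*x**2 - 4*x + 1 and u'(x)^2 = 9*x**4 - 12*x**3 - 8*x**2 + 8*x + 4.
Integrate each monomial from 0 to 5 using ∫_0^5 c·x^n dx = c·5^(n+1)/(n+1):
  ∫_0^5 u(x)^2 dx = ∫_0^5 (x^6 - 2*x^5 - 3*x^4 + 6*x^3 + 2*x^2 - 4*x + 1) dx. Term by term:
    ∫_0^5 x^6 dx = 78125/7;  ∫_0^5 -2*x^5 dx = -15625/3;  ∫_0^5 -3*x^4 dx = -1875;
    ∫_0^5 6*x^3 dx = 1875/2;  ∫_0^5 2*x^2 dx = 250/3;  ∫_0^5 -4*x dx = -50;
    ∫_0^5 1 dx = 5.
  Sum: 78125/7 − 15625/3 − 1875 + 1875/2 + 250/3 − 50 + 5 = 70745/14.
  ∫_0^5 u'(x)^2 dx = ∫_0^5 (9*x^4 - 12*x^3 - 8*x^2 + 8*x + 4) dx. Term by term:
    ∫_0^5 9*x^4 dx = 5625;  ∫_0^5 -12*x^3 dx = -1875;  ∫_0^5 -8*x^2 dx = -1000/3;
    ∫_0^5 8*x dx = 100;  ∫_0^5 4 dx = 20.
  Sum: 5625 − 1875 − 1000/3 + 100 + 20 = 10610/3.
Adding: ||u||_{H^1}^2 = 70745/14 + 10610/3 = 360775/42.


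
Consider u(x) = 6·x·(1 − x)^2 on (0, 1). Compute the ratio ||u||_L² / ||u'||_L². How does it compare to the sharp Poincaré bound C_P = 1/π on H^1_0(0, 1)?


||u||_L² / ||u'||_L² = sqrt(14)/14 < C_P = 1/π.

u(x) = 6·x·(1 − x)^2, so u'(x) = 6*(x - 1)*(3*x - 1).
u(x) = 6·x·(1 − x)^2 vanishes at x = 0 and x = 1, so u ∈ H^1_0(0, 1). Differentiate via the product rule and integrate the resulting polynomials term by term.
  ∫_0^1 u² dx = ∫_0^1 (36*x^6 - 144*x^5 + 216*x^4 - 144*x^3 + 36*x^2) dx. Term by term:
    ∫_0^1 36*x^6 dx = 36/7;  ∫_0^1 -144*x^5 dx = -24;  ∫_0^1 216*x^4 dx = 216/5;
    ∫_0^1 -144*x^3 dx = -36;  ∫_0^1 36*x^2 dx = 12.
  Sum: 36/7 − 24 + 216/5 − 36 + 12 = 12/35.
  ∫_0^1 (u')² dx = ∫_0^1 (324*x^4 - 864*x^3 + 792*x^2 - 288*x + 36) dx. Term by term:
    ∫_0^1 324*x^4 dx = 324/5;  ∫_0^1 -864*x^3 dx = -216;  ∫_0^1 792*x^2 dx = 264;
    ∫_0^1 -288*x dx = -144;  ∫_0^1 36 dx = 36.
  Sum: 324/5 − 216 + 264 − 144 + 36 = 24/5.
∫_0^1 u² dx = 12/35, so ||u||_L² = 2*sqrt(105)/35.
∫_0^1 (u')² dx = 24/5, so ||u'||_L² = 2*sqrt(30)/5.
Ratio ||u||_L² / ||u'||_L² = sqrt(14)/14.
Sharp Poincaré constant on H^1_0(0, 1) is C_P = L/π = 1/π, achieved by sin(π·x).
A polynomial bump cannot attain the sharp Poincaré constant (only the first sine eigenfunction does), so the ratio is strictly less than C_P, consistent with ||u||_L² ≤ C_P ||u'||_L².


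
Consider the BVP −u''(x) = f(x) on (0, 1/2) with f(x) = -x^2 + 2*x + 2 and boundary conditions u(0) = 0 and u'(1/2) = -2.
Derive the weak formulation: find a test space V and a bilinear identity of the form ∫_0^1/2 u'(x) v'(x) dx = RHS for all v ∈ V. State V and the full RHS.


V = {v ∈ H^1(0, 1/2) : v(0) = 0} (test functions vanish at x = 0 where u is specified); weak form: ∫_0^1/2 u'v' dx = ∫_0^1/2 (-x^2 + 2*x + 2) v dx − 2·v(1/2) for all v ∈ V.

Multiply both sides by a test function v and integrate from 0 to 1/2:
  ∫_0^1/2 −u''(x) v(x) dx = ∫_0^1/2 f(x) v(x) dx.
Integrate the LHS by parts once:
  ∫_0^1/2 −u'' v dx = −[u'(x) v(x)]_0^1/2 + ∫_0^1/2 u'(x) v'(x) dx.
Thus ∫_0^1/2 u'(x) v'(x) dx = ∫_0^1/2 f(x) v(x) dx + [u'(x) v(x)]_0^1/2.
Choose V so that boundary terms are either known or forced to vanish.
Mixed BC: u(0) = 0 (Dirichlet) and u'(1/2) = -2 (Neumann). Define V = {v ∈ H^1(0, 1/2) : v(0) = 0}. Then [u' v]_0^1/2 = u'(1/2)·v(1/2) − u'(0)·0 = − 2·v(1/2).
Weak formulation: find u (satisfying any essential BC) such that ∫_0^1/2 u'(x) v'(x) dx = ∫_0^1/2 f v dx − 2·v(1/2) for all v ∈ V (Dirichlet at 0 absorbed into V; Neumann datum at x = 1/2 contributes the boundary term).
Substituting f(x) = -x^2 + 2*x + 2, the right-hand side is ∫_0^1/2 (-x^2 + 2*x + 2) v dx − 2·v(1/2).


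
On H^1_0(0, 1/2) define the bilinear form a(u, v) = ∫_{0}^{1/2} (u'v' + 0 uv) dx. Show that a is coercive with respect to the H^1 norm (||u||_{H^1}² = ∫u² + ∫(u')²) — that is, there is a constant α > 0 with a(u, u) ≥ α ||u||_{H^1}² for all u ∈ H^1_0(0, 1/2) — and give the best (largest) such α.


α = 4*π^2/(1 + 4*π^2)

Coercivity of a(·,·) on H^1_0(0, 1/2) means a(u, u) ≥ α ||u||_{H^1}² for every u ∈ H^1_0.
The interval has length L = 1/2, and Poincaré/coercivity depend only on L. Here a(u, u) = ∫(u')² + (0)·∫u².
Here c = 0, so a(u,u) = ∫(u')² alone. The condition a(u,u) ≥ α||u||_{H^1}² reads (1−α)∫(u')² ≥ (α−c)∫u². Any admissible α is ≤ 1 (rapidly oscillating u have ∫u²/∫(u')² → 0), and α = 1 would force 0 ≥ (1−c)∫u², impossible since c < 1; so 1−α > 0. By the sharp Poincaré inequality on H^1_0 of an interval of length L, ∫(u')² ≥ (π/L)²∫u² with equality for the first sine mode sin(π(x−x₀)/L) (x₀ the left endpoint), so the inequality holds for all u iff (1−α)(π/L)² ≥ α − c, i.e. α ≤ ((π/L)² + c)/((π/L)² + 1) = (1 + c(L/π)²)/(1 + (L/π)²). (Direct route, valid since c ≤ 0: Poincaré gives c∫u² ≥ c(L/π)²∫(u')², so a(u,u) ≥ (1 + c(L/π)²)∫(u')², while ||u||_{H^1}² ≤ (1 + (L/π)²)∫(u')²; dividing yields the same α.) With (π/L)² = 4*π^2 and c = 0, the largest admissible constant is α = ((π/L)² + c)/((π/L)² + 1).
Simplifying, α = 4*π^2/(1 + 4*π^2).


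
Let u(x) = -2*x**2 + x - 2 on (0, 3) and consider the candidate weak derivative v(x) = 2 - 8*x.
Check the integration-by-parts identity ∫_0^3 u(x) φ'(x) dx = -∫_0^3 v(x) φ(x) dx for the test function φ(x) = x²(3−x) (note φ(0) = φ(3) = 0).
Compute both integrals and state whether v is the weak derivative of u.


LHS = 837/20, RHS = 837/10. No, v is not the weak derivative of u.

u(x) = -2*x**2 + x - 2, classical derivative u'(x) = 1 - 4*x.
φ(x) = x²(3−x), so φ'(x) = 3*x*(2 - x).
Note φ(0) = φ(3) = 0, so the boundary term u·φ vanishes.
LHS = ∫_0^3 u(x) φ'(x) dx = ∫_0^3 (6*x^4 - 15*x^3 + 12*x^2 - 12*x) dx. Term by term:
  ∫_0^3 6*x^4 dx = 1458/5;  ∫_0^3 -15*x^3 dx = -1215/4;  ∫_0^3 12*x^2 dx = 108;
  ∫_0^3 -12*x dx = -54.
Sum: 1458/5 − 1215/4 + 108 − 54 = 837/20.
So LHS = 837/20.
∫_0^3 v(x) φ(x) dx = ∫_0^3 (8*x^4 - 26*x^3 + 6*x^2) dx. Term by term:
  ∫_0^3 8*x^4 dx = 1944/5;  ∫_0^3 -26*x^3 dx = -1053/2;  ∫_0^3 6*x^2 dx = 54.
Sum: 1944/5 − 1053/2 + 54 = -837/10.
So RHS = -∫_0^3 v(x) φ(x) dx = 837/10.
LHS − RHS = -837/20 ≠ 0, so the identity fails.
(For a valid weak derivative the identity must hold for EVERY test function, in particular this one. The failure shows v is NOT the weak derivative of u.)
Correct weak derivative would be u'(x) = 1 - 4*x.


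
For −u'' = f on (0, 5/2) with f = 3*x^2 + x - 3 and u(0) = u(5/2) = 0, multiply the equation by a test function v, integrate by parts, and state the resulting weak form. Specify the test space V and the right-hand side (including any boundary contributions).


V = H^1_0(0, 5/2) (so v(0) = v(5/2) = 0); weak form: ∫_0^5/2 u'v' dx = ∫_0^5/2 (3*x^2 + x - 3) v dx for all v ∈ V.

Multiply both sides by a test function v and integrate from 0 to 5/2:
  ∫_0^5/2 −u''(x) v(x) dx = ∫_0^5/2 f(x) v(x) dx.
Integrate the LHS by parts once:
  ∫_0^5/2 −u'' v dx = −[u'(x) v(x)]_0^5/2 + ∫_0^5/2 u'(x) v'(x) dx.
Thus ∫_0^5/2 u'(x) v'(x) dx = ∫_0^5/2 f(x) v(x) dx + [u'(x) v(x)]_0^5/2.
Choose V so that boundary terms are either known or forced to vanish.
u is Dirichlet: u(0) = u(5/2) = 0. Let V = H^1_0(0, 5/2); then v(0) = v(5/2) = 0, and [u' v]_0^5/2 = 0.
Weak formulation: find u (satisfying any essential BC) such that ∫_0^5/2 u'(x) v'(x) dx = ∫_0^5/2 f v dx for all v ∈ V.
Substituting f(x) = 3*x^2 + x - 3, the right-hand side is ∫_0^5/2 (3*x^2 + x - 3) v dx.


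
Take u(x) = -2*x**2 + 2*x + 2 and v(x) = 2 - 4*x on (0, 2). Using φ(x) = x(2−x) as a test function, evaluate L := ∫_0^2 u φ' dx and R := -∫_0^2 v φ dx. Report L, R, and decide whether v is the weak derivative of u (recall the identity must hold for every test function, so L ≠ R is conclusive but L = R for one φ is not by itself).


LHS = 8/3, RHS = 8/3. Yes, v = u' weakly.

u(x) = -2*x**2 + 2*x + 2, classical derivative u'(x) = 2 - 4*x.
φ(x) = x(2−x), so φ'(x) = 2 - 2*x.
Note φ(0) = φ(2) = 0, so the boundary term u·φ vanishes.
LHS = ∫_0^2 u(x) φ'(x) dx = ∫_0^2 (4*x^3 - 8*x^2 + 4) dx. Term by term:
  ∫_0^2 4*x^3 dx = 16;  ∫_0^2 -8*x^2 dx = -64/3;  ∫_0^2 4 dx = 8.
Sum: 16 − 64/3 + 8 = 8/3.
So LHS = 8/3.
∫_0^2 v(x) φ(x) dx = ∫_0^2 (4*x^3 - 10*x^2 + 4*x) dx. Term by term:
  ∫_0^2 4*x^3 dx = 16;  ∫_0^2 -10*x^2 dx = -80/3;  ∫_0^2 4*x dx = 8.
Sum: 16 − 80/3 + 8 = -8/3.
So RHS = -∫_0^2 v(x) φ(x) dx = 8/3.
LHS = RHS, so the identity holds for this test φ.
Moreover u is smooth here and v(x) = u'(x) = 2 - 4*x pointwise, so the identity holds for every test function. Hence v is the weak derivative of u.


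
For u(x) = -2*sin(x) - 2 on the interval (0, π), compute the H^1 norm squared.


||u||_{H^1(0,π)}^2 = 16 + 8*π

u'(x) = -2*cos(x).
Expand u² and (u')² and integrate term by term on (0, π), using: for integers n ≥ 1, ∫_0^π sin²(nx) dx = ∫_0^π cos²(nx) dx = π/2; for n ≠ n', ∫_0^π sin(nx)sin(n'x) dx = ∫_0^π cos(nx)cos(n'x) dx = 0; and by product-to-sum, ∫_0^π sin(nx)cos(n'x) dx = ½∫_0^π [sin((n+n')x) + sin((n−n')x)] dx, which is 0 when n+n' is even and 2n/(n²−n'²) when n+n' is odd (it need not vanish on (0, π)). For the constant mode: ∫_0^π 1 dx = π, ∫_0^π cos(nx) dx = 0, ∫_0^π sin(nx) dx = (1−(−1)^n)/n.
  u² squared terms: (-2)²·∫1 dx = 4·π = 4*π;  (-2)²·∫sin(x)² dx = 4·π/2 = 2*π.
  u² cross terms: 2·(-2)·(-2)·∫1·sin(x) dx = 8·(2) = 16.
  So ∫_0^π u² dx = 4*π + 2*π + 16 = 16 + 6*π.
  (u')² squared terms: (-2)²·∫cos(x)² dx = 4·π/2 = 2*π.
  So ∫_0^π (u')² dx = 2*π.
||u||_{H^1}^2 = (16 + 6*π) + (2*π) = 16 + 8*π.
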